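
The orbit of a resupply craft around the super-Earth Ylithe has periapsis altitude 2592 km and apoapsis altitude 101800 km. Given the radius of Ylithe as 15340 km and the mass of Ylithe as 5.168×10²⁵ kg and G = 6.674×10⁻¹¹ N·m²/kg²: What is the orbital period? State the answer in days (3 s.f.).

T ≈ 0.687 days

μ = GM = 6.674×10⁻¹¹ × 5.168×10²⁵ = 3.449×10¹⁵ m³/s².
r_p = 15340 + 2592 = 17932 km = 1.7932×10⁷ m.
r_a = 15340 + 101800 = 117140 km = 1.1714×10⁸ m.
Semi-major axis a = (r_p + r_a)/2 = (17932 + 1.1714×10⁵)/2 = 67536 km = 6.754×10⁷ m.
By Kepler's third law T = 2π√(a³/μ) = 2π × 9.450×10³ = 5.938×10⁴ s.
= 0.6873 days.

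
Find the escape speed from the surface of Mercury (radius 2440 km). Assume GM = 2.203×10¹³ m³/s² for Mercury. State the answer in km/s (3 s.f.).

v_esc ≈ 4.25 km/s

r = R = 2.440×10⁶ m.
Escape speed v_esc = √(2μ/r) = √(2 × 2.203×10¹³ / 2.440×10⁶) = √(1.806×10⁷) = 4249 m/s.
= 4.249 km/s.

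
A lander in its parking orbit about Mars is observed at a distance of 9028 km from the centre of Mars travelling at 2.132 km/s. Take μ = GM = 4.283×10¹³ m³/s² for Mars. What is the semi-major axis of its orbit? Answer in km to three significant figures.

r = 9.028×10⁶ m.
Specific orbital energy ε = v²/2 − μ/r = (2132)²/2 − 4.283×10¹³/9.028×10⁶ = -2.471×10⁶ J/kg.
Since ε = −μ/(2a), a = −μ/(2ε) = 8.665×10⁶ m = 8665.1 km.

a ≈ 8670 km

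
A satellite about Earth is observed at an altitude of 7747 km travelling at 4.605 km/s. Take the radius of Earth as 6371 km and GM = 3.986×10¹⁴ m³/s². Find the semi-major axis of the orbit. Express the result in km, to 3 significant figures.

r = 6371 + 7747 = 14118 km = 1.412×10⁷ m.
Specific orbital energy ε = v²/2 − μ/r = (4605)²/2 − 3.986×10¹⁴/1.412×10⁷ = -1.763×10⁷ J/kg.
Since ε = −μ/(2a), a = −μ/(2ε) = 1.130×10⁷ m = 11304 km.

a ≈ 11300 km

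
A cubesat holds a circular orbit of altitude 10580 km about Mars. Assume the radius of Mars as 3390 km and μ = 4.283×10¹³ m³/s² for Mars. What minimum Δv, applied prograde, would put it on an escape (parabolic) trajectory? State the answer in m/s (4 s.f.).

Δv ≈ 725.3 m/s

r = 3390 + 10580 = 13970 km = 1.3970×10⁷ m.
Circular speed v_c = √(μ/r) = 1751 m/s.
Escape speed v_esc = √(2μ/r) = √2 × v_c = 2476 m/s.
Δv = v_esc − v_c = 725.3 m/s.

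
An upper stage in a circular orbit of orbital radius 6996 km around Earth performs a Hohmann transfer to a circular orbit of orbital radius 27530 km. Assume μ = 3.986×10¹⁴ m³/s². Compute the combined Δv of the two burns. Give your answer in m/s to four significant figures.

Δv_total ≈ 3367 m/s

r₁ = 6996 km = 6.996×10⁶ m.
r₂ = 27530 km = 2.753×10⁷ m.
Transfer ellipse a_t = (r₁ + r₂)/2 = 1.726×10⁷ m.
At r₁: circular v_c1 = √(μ/r₁) = 7548 m/s; transfer-perigee v_p = √[μ(2/r₁ − 1/a_t)] = 9532 m/s.
Δv₁ = v_p − v_c1 = 1984 m/s.
At r₂: circular v_c2 = √(μ/r₂) = 3805 m/s; transfer-apogee v_a = √[μ(2/r₂ − 1/a_t)] = 2422 m/s.
Δv₂ = v_c2 − v_a = 1383 m/s.
Total Δv = Δv₁ + Δv₂ = 3367 m/s.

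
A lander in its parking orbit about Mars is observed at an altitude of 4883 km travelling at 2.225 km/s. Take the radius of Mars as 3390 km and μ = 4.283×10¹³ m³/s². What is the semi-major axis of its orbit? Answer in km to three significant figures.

a ≈ 7930 km

r = 3390 + 4883 = 8273.0 km = 8.273×10⁶ m.
Specific orbital energy ε = v²/2 − μ/r = (2225)²/2 − 4.283×10¹³/8.273×10⁶ = -2.702×10⁶ J/kg.
Since ε = −μ/(2a), a = −μ/(2ε) = 7.926×10⁶ m = 7926.3 km.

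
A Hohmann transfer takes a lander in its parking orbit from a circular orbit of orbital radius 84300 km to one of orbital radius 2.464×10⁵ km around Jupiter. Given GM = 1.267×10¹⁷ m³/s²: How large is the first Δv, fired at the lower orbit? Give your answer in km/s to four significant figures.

r₁ = 84300 km = 8.430×10⁷ m.
r₂ = 2.464×10⁵ km = 2.464×10⁸ m.
Transfer ellipse a_t = (r₁ + r₂)/2 = 1.654×10⁸ m.
At r₁: circular v_c1 = √(μ/r₁) = 38770 m/s; transfer-perijove v_p = √[μ(2/r₁ − 1/a_t)] = 47330 m/s.
Δv₁ = v_p − v_c1 = 8557 m/s.
= 8.557 km/s.

Δv ≈ 8.557 km/s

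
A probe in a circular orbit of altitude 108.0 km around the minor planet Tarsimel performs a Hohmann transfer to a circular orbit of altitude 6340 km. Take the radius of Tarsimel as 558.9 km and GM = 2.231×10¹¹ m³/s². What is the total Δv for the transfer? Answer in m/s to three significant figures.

Δv_total ≈ 307 m/s

r₁ = 558.9 + 108.0 = 666.90 km = 6.6690×10⁵ m.
r₂ = 558.9 + 6340 = 6898.9 km = 6.8989×10⁶ m.
Transfer ellipse a_t = (r₁ + r₂)/2 = 3.783×10⁶ m.
At r₁: circular v_c1 = √(μ/r₁) = 578.4 m/s; transfer-periapsis v_p = √[μ(2/r₁ − 1/a_t)] = 781.1 m/s.
Δv₁ = v_p − v_c1 = 202.7 m/s.
At r₂: circular v_c2 = √(μ/r₂) = 179.8 m/s; transfer-apoapsis v_a = √[μ(2/r₂ − 1/a_t)] = 75.51 m/s.
Δv₂ = v_c2 − v_a = 104.3 m/s.
Total Δv = Δv₁ + Δv₂ = 307.0 m/s.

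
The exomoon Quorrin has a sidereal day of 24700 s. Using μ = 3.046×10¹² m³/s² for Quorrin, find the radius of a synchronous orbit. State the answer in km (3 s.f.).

r_sync ≈ 3610 km

A synchronous orbit has period T, so by Kepler's third law a = (μT²/4π²)^(1/3).
μT²/4π² = 3.046×10¹² × (2.470×10⁴)² / 39.48 = 4.707×10¹⁹ m³.
a = 3.611×10⁶ m = 3610.7 km.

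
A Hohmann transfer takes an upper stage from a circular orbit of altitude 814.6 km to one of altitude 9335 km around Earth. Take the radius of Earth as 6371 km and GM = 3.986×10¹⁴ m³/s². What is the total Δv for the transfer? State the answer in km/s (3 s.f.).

Δv_total ≈ 2.32 km/s

r₁ = 6371 + 814.6 = 7185.6 km = 7.1856×10⁶ m.
r₂ = 6371 + 9335 = 15706 km = 1.5706×10⁷ m.
Transfer ellipse a_t = (r₁ + r₂)/2 = 1.145×10⁷ m.
At r₁: circular v_c1 = √(μ/r₁) = 7448 m/s; transfer-perigee v_p = √[μ(2/r₁ − 1/a_t)] = 8725 m/s.
Δv₁ = v_p − v_c1 = 1277 m/s.
At r₂: circular v_c2 = √(μ/r₂) = 5038 m/s; transfer-apogee v_a = √[μ(2/r₂ − 1/a_t)] = 3992 m/s.
Δv₂ = v_c2 − v_a = 1046 m/s.
Total Δv = Δv₁ + Δv₂ = 2323 m/s = 2.323 km/s.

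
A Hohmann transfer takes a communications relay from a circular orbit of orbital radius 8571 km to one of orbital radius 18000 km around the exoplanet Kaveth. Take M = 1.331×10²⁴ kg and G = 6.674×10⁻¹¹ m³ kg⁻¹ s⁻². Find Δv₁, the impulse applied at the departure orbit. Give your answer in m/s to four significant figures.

μ = GM = 6.674×10⁻¹¹ × 1.331×10²⁴ = 8.883×10¹³ m³/s².
r₁ = 8571 km = 8.571×10⁶ m.
r₂ = 18000 km = 1.800×10⁷ m.
Transfer ellipse a_t = (r₁ + r₂)/2 = 1.329×10⁷ m.
At r₁: circular v_c1 = √(μ/r₁) = 3219 m/s; transfer-periapsis v_p = √[μ(2/r₁ − 1/a_t)] = 3747 m/s.
Δv₁ = v_p − v_c1 = 527.9 m/s.

Δv ≈ 527.9 m/s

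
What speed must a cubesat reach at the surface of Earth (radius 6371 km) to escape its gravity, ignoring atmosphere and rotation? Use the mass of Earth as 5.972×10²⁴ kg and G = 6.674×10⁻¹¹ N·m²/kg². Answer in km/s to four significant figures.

v_esc ≈ 11.19 km/s

μ = GM = 6.674×10⁻¹¹ × 5.972×10²⁴ = 3.986×10¹⁴ m³/s².
r = R = 6.371×10⁶ m.
Escape speed v_esc = √(2μ/r) = √(2 × 3.986×10¹⁴ / 6.371×10⁶) = √(1.251×10⁸) = 11190 m/s.
= 11.19 km/s.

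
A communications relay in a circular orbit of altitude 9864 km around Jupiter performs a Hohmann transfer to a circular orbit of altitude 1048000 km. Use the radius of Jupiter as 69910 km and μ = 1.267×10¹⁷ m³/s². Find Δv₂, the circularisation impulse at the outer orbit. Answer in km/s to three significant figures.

Δv ≈ 6.76 km/s

r₁ = 69910 + 9864 = 79774 km = 7.9774×10⁷ m.
r₂ = 69910 + 1048000 = 1117900 km = 1.1179×10⁹ m.
Transfer ellipse a_t = (r₁ + r₂)/2 = 5.988×10⁸ m.
At r₁: circular v_c1 = √(μ/r₁) = 39850 m/s; transfer-perijove v_p = √[μ(2/r₁ − 1/a_t)] = 54450 m/s.
At r₂: circular v_c2 = √(μ/r₂) = 10650 m/s; transfer-apojove v_a = √[μ(2/r₂ − 1/a_t)] = 3886 m/s.
Δv₂ = v_c2 − v_a = 6760 m/s.
= 6.760 km/s.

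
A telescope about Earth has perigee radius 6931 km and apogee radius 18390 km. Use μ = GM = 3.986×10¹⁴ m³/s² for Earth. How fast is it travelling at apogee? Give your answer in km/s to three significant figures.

v ≈ 3.44 km/s

Semi-major axis a = (r_p + r_a)/2 = 12660 km = 1.266×10⁷ m.
Vis-viva: v² = μ(2/r − 1/a) = 3.986×10¹⁴ × (1.088×10⁻⁷ − 7.899×10⁻⁸) = 1.187×10⁷ m²/s².
v = 3445 m/s = 3.445 km/s.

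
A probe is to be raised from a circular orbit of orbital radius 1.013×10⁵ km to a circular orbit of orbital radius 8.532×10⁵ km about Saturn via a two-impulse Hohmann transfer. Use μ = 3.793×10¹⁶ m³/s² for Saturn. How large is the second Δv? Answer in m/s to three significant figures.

r₁ = 1.013×10⁵ km = 1.013×10⁸ m.
r₂ = 8.532×10⁵ km = 8.532×10⁸ m.
Transfer ellipse a_t = (r₁ + r₂)/2 = 4.772×10⁸ m.
At r₁: circular v_c1 = √(μ/r₁) = 19350 m/s; transfer-perikrone v_p = √[μ(2/r₁ − 1/a_t)] = 25870 m/s.
At r₂: circular v_c2 = √(μ/r₂) = 6668 m/s; transfer-apokrone v_a = √[μ(2/r₂ − 1/a_t)] = 3072 m/s.
Δv₂ = v_c2 − v_a = 3596 m/s.

Δv ≈ 3600 m/s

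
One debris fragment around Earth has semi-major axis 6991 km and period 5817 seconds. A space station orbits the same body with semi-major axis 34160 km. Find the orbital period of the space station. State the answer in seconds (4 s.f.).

Kepler's third law: T² ∝ a³, so T₂ = T₁ (a₂/a₁)^(3/2).
a₂/a₁ = 4.886, (a₂/a₁)^(3/2) = 10.80.
T₂ = 5817 × 10.80 = 62830 seconds.

T₂ ≈ 62830 seconds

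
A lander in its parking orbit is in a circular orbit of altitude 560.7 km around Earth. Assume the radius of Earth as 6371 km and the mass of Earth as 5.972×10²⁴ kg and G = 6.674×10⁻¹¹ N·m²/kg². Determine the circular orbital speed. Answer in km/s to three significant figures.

v ≈ 7.58 km/s

μ = GM = 6.674×10⁻¹¹ × 5.972×10²⁴ = 3.986×10¹⁴ m³/s².
r = 6371 + 560.7 = 6931.7 km = 6.9317×10⁶ m.
For a circular orbit v = √(μ/r) = √(3.986×10¹⁴ / 6.932×10⁶) = √(5.750×10⁷) = 7583 m/s.
That is 7.583 km/s.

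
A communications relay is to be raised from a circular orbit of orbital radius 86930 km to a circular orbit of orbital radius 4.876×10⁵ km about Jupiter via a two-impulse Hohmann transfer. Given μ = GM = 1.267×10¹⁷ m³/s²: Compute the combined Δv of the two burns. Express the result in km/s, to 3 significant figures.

r₁ = 86930 km = 8.693×10⁷ m.
r₂ = 4.876×10⁵ km = 4.876×10⁸ m.
Transfer ellipse a_t = (r₁ + r₂)/2 = 2.873×10⁸ m.
At r₁: circular v_c1 = √(μ/r₁) = 38180 m/s; transfer-perijove v_p = √[μ(2/r₁ − 1/a_t)] = 49740 m/s.
Δv₁ = v_p − v_c1 = 11560 m/s.
At r₂: circular v_c2 = √(μ/r₂) = 16120 m/s; transfer-apojove v_a = √[μ(2/r₂ − 1/a_t)] = 8867 m/s.
Δv₂ = v_c2 − v_a = 7252 m/s.
Total Δv = Δv₁ + Δv₂ = 18810 m/s = 18.81 km/s.

Δv_total ≈ 18.8 km/s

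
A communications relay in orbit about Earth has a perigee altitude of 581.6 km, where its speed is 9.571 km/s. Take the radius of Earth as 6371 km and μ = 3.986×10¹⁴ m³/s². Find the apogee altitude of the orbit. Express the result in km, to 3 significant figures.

r_p = 6371 + 581.6 = 6952.6 km = 6.953×10⁶ m.
Specific energy ε = v²/2 − μ/r = -1.153×10⁷ J/kg, so a = −μ/(2ε) = 1.729×10⁷ m.
The apsides satisfy r_p + r_a = 2a, so the apogee radius is 2a − r_p = 2.762×10⁷ m = 27621 km.
Apogee altitude = 27621 − 6371 = 21250 km.

apogee altitude ≈ 21200 km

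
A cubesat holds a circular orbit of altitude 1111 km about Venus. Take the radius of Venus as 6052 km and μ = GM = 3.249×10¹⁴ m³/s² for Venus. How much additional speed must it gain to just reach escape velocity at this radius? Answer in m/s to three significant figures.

r = 6052 + 1111 = 7163.0 km = 7.1630×10⁶ m.
Circular speed v_c = √(μ/r) = 6735 m/s.
Escape speed v_esc = √(2μ/r) = √2 × v_c = 9525 m/s.
Δv = v_esc − v_c = 2790 m/s.

Δv ≈ 2790 m/s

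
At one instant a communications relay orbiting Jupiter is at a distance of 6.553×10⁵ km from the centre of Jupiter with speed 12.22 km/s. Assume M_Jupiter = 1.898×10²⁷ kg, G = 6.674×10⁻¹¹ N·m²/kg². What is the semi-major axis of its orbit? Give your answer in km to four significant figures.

a ≈ 5.339×10⁵ km

μ = GM = 6.674×10⁻¹¹ × 1.898×10²⁷ = 1.267×10¹⁷ m³/s².
r = 6.553×10⁸ m.
Vis-viva rearranged: 1/a = 2/r − v²/μ = 3.052×10⁻⁹ − 1.179×10⁻⁹ = 1.873×10⁻⁹ m⁻¹.
a = 5.339×10⁸ m = 5.3385×10⁵ km.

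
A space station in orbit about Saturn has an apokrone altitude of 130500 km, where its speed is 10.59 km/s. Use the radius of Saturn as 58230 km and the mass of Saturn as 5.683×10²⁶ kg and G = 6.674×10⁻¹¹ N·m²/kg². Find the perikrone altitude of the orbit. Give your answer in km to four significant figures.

μ = GM = 6.674×10⁻¹¹ × 5.683×10²⁶ = 3.793×10¹⁶ m³/s².
r_a = 58230 + 130500 = 1.8873×10⁵ km = 1.887×10⁸ m.
Specific energy ε = v²/2 − μ/r = -1.449×10⁸ J/kg, so a = −μ/(2ε) = 1.309×10⁸ m.
The apsides satisfy r_p + r_a = 2a, so the perikrone radius is 2a − r_a = 7.304×10⁷ m = 73040 km.
Perikrone altitude = 73040 − 58230 = 14810 km.

perikrone altitude ≈ 14810 km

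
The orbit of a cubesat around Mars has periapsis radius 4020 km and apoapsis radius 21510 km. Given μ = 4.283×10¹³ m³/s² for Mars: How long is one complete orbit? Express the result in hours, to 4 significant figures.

T ≈ 12.16 hours

Semi-major axis a = (r_p + r_a)/2 = (4020.0 + 21510)/2 = 12765 km = 1.276×10⁷ m.
By Kepler's third law T = 2π√(a³/μ) = 2π × 6.969×10³ = 4.379×10⁴ s.
= 12.16 hours.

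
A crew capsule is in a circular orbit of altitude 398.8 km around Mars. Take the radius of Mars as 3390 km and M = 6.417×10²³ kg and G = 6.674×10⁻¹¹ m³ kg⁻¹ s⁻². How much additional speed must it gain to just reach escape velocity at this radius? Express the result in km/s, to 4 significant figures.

μ = GM = 6.674×10⁻¹¹ × 6.417×10²³ = 4.283×10¹³ m³/s².
r = 3390 + 398.8 = 3788.8 km = 3.7888×10⁶ m.
Circular speed v_c = √(μ/r) = 3362 m/s.
Escape speed v_esc = √(2μ/r) = √2 × v_c = 4755 m/s.
Δv = v_esc − v_c = 1393 m/s = 1.393 km/s.

Δv ≈ 1.393 km/s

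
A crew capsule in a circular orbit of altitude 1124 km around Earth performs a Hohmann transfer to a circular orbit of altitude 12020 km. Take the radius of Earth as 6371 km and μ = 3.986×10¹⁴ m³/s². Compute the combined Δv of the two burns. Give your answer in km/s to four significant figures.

Δv_total ≈ 2.513 km/s

r₁ = 6371 + 1124 = 7495.0 km = 7.4950×10⁶ m.
r₂ = 6371 + 12020 = 18391 km = 1.8391×10⁷ m.
Transfer ellipse a_t = (r₁ + r₂)/2 = 1.294×10⁷ m.
At r₁: circular v_c1 = √(μ/r₁) = 7293 m/s; transfer-perigee v_p = √[μ(2/r₁ − 1/a_t)] = 8693 m/s.
Δv₁ = v_p − v_c1 = 1400 m/s.
At r₂: circular v_c2 = √(μ/r₂) = 4655 m/s; transfer-apogee v_a = √[μ(2/r₂ − 1/a_t)] = 3543 m/s.
Δv₂ = v_c2 − v_a = 1113 m/s.
Total Δv = Δv₁ + Δv₂ = 2513 m/s = 2.513 km/s.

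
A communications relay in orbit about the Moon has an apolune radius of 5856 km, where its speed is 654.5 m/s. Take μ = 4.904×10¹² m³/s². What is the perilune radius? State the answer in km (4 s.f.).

perilune radius ≈ 2012 km

r_a = 5.856×10⁶ m.
Specific energy ε = v²/2 − μ/r = -6.232×10⁵ J/kg, so a = −μ/(2ε) = 3.934×10⁶ m.
The apsides satisfy r_p + r_a = 2a, so the perilune radius is 2a − r_a = 2.012×10⁶ m = 2012.5 km.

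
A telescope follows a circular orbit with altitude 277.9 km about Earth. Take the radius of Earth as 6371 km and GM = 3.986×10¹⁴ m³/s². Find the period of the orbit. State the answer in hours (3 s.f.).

T ≈ 1.50 hours

r = 6371 + 277.9 = 6648.9 km = 6.6489×10⁶ m.
Kepler's third law: T = 2π√(r³/μ) = 2π√((6.649×10⁶)³ / 3.986×10¹⁴).
r³/μ = 7.374×10⁵ s², so T = 2π × 8.587×10² = 5.396×10³ s.
Converting: 5.396×10³ s ÷ 3600 = 1.499 hours.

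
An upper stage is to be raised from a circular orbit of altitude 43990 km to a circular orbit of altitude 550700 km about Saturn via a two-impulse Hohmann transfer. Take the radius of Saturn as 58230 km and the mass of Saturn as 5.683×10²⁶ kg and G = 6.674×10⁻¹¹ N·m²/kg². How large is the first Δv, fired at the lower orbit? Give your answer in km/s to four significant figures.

Δv ≈ 5.945 km/s

μ = GM = 6.674×10⁻¹¹ × 5.683×10²⁶ = 3.793×10¹⁶ m³/s².
r₁ = 58230 + 43990 = 102220 km = 1.0222×10⁸ m.
r₂ = 58230 + 550700 = 608930 km = 6.0893×10⁸ m.
Transfer ellipse a_t = (r₁ + r₂)/2 = 3.556×10⁸ m.
At r₁: circular v_c1 = √(μ/r₁) = 19260 m/s; transfer-perikrone v_p = √[μ(2/r₁ − 1/a_t)] = 25210 m/s.
Δv₁ = v_p − v_c1 = 5945 m/s.
= 5.945 km/s.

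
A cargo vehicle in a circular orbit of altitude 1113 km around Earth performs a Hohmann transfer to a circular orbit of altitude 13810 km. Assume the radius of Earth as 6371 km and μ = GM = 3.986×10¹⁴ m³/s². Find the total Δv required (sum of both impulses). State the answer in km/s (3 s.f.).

Δv_total ≈ 2.69 km/s

r₁ = 6371 + 1113 = 7484.0 km = 7.4840×10⁶ m.
r₂ = 6371 + 13810 = 20181 km = 2.0181×10⁷ m.
Transfer ellipse a_t = (r₁ + r₂)/2 = 1.383×10⁷ m.
At r₁: circular v_c1 = √(μ/r₁) = 7298 m/s; transfer-perigee v_p = √[μ(2/r₁ − 1/a_t)] = 8815 m/s.
Δv₁ = v_p − v_c1 = 1517 m/s.
At r₂: circular v_c2 = √(μ/r₂) = 4444 m/s; transfer-apogee v_a = √[μ(2/r₂ − 1/a_t)] = 3269 m/s.
Δv₂ = v_c2 − v_a = 1175 m/s.
Total Δv = Δv₁ + Δv₂ = 2692 m/s = 2.692 km/s.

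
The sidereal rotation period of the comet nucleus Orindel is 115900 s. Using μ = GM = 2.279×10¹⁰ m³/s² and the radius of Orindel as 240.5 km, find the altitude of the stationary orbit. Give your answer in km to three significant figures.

h_sync ≈ 1740 km

A synchronous orbit has period T, so by Kepler's third law a = (μT²/4π²)^(1/3).
μT²/4π² = 2.279×10¹⁰ × (1.159×10⁵)² / 39.48 = 7.754×10¹⁸ m³.
a = 1.979×10⁶ m = 1979.3 km.
Altitude h = a − R = 1979.3 − 240.5 = 1738.8 km.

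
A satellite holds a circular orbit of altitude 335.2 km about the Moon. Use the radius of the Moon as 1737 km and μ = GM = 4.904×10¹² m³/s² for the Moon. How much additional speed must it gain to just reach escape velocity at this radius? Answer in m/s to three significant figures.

r = 1737 + 335.2 = 2072.2 km = 2.0722×10⁶ m.
Circular speed v_c = √(μ/r) = 1538 m/s.
Escape speed v_esc = √(2μ/r) = √2 × v_c = 2176 m/s.
Δv = v_esc − v_c = 637.2 m/s.

Δv ≈ 637 m/s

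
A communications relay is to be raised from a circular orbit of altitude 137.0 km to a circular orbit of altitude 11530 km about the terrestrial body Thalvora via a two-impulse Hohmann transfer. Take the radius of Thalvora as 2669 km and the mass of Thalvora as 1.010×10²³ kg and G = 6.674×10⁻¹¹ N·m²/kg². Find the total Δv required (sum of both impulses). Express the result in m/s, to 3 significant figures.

μ = GM = 6.674×10⁻¹¹ × 1.010×10²³ = 6.741×10¹² m³/s².
r₁ = 2669 + 137.0 = 2806.0 km = 2.8060×10⁶ m.
r₂ = 2669 + 11530 = 14199 km = 1.4199×10⁷ m.
Transfer ellipse a_t = (r₁ + r₂)/2 = 8.502×10⁶ m.
At r₁: circular v_c1 = √(μ/r₁) = 1550 m/s; transfer-periapsis v_p = √[μ(2/r₁ − 1/a_t)] = 2003 m/s.
Δv₁ = v_p − v_c1 = 453.0 m/s.
At r₂: circular v_c2 = √(μ/r₂) = 689.0 m/s; transfer-apoapsis v_a = √[μ(2/r₂ − 1/a_t)] = 395.8 m/s.
Δv₂ = v_c2 − v_a = 293.2 m/s.
Total Δv = Δv₁ + Δv₂ = 746.2 m/s.

Δv_total ≈ 746 m/s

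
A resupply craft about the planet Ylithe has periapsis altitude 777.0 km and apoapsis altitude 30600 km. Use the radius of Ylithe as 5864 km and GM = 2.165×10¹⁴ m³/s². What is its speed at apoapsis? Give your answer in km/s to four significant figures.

r_p = 5864 + 777.0 = 6641.0 km = 6.6410×10⁶ m.
r_a = 5864 + 30600 = 36464 km = 3.6464×10⁷ m.
Semi-major axis a = (r_p + r_a)/2 = 21552 km = 2.155×10⁷ m.
Vis-viva: v² = μ(2/r − 1/a) = 2.165×10¹⁴ × (5.485×10⁻⁸ − 4.640×10⁻⁸) = 1.829×10⁶ m²/s².
v = 1353 m/s = 1.353 km/s.

v ≈ 1.353 km/s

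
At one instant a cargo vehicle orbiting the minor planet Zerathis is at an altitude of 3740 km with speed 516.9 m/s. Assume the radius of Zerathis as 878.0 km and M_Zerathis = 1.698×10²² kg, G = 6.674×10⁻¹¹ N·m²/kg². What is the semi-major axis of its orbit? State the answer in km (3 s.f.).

μ = GM = 6.674×10⁻¹¹ × 1.698×10²² = 1.133×10¹² m³/s².
r = 878.0 + 3740 = 4618.0 km = 4.618×10⁶ m.
Specific orbital energy ε = v²/2 − μ/r = (516.9)²/2 − 1.133×10¹²/4.618×10⁶ = -1.118×10⁵ J/kg.
Since ε = −μ/(2a), a = −μ/(2ε) = 5.068×10⁶ m = 5068.0 km.

a ≈ 5070 km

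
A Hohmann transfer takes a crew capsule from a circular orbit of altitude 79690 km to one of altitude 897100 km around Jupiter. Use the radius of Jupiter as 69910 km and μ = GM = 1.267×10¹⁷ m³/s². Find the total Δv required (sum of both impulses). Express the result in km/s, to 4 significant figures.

r₁ = 69910 + 79690 = 149600 km = 1.4960×10⁸ m.
r₂ = 69910 + 897100 = 967010 km = 9.6701×10⁸ m.
Transfer ellipse a_t = (r₁ + r₂)/2 = 5.583×10⁸ m.
At r₁: circular v_c1 = √(μ/r₁) = 29100 m/s; transfer-perijove v_p = √[μ(2/r₁ − 1/a_t)] = 38300 m/s.
Δv₁ = v_p − v_c1 = 9198 m/s.
At r₂: circular v_c2 = √(μ/r₂) = 11450 m/s; transfer-apojove v_a = √[μ(2/r₂ − 1/a_t)] = 5925 m/s.
Δv₂ = v_c2 − v_a = 5521 m/s.
Total Δv = Δv₁ + Δv₂ = 14720 m/s = 14.72 km/s.

Δv_total ≈ 14.72 km/s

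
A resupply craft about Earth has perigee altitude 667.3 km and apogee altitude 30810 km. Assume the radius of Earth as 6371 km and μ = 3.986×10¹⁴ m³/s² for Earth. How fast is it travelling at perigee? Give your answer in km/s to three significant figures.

v ≈ 9.76 km/s

r_p = 6371 + 667.3 = 7038.3 km = 7.0383×10⁶ m.
r_a = 6371 + 30810 = 37181 km = 3.7181×10⁷ m.
Semi-major axis a = (r_p + r_a)/2 = 22110 km = 2.211×10⁷ m.
Vis-viva: v² = μ(2/r − 1/a) = 3.986×10¹⁴ × (2.842×10⁻⁷ − 4.523×10⁻⁸) = 9.524×10⁷ m²/s².
v = 9759 m/s = 9.759 km/s.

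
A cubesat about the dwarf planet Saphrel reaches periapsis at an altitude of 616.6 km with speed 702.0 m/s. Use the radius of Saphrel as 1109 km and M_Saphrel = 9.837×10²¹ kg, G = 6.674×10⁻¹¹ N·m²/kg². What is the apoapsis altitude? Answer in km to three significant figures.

μ = GM = 6.674×10⁻¹¹ × 9.837×10²¹ = 6.565×10¹¹ m³/s².
r_p = 1109 + 616.6 = 1725.6 km = 1.726×10⁶ m.
Specific energy ε = v²/2 − μ/r = -1.341×10⁵ J/kg, so a = −μ/(2ε) = 2.449×10⁶ m.
The apsides satisfy r_p + r_a = 2a, so the apoapsis radius is 2a − r_p = 3.172×10⁶ m = 3171.7 km.
Apoapsis altitude = 3171.7 − 1109 = 2062.7 km.

apoapsis altitude ≈ 2060 km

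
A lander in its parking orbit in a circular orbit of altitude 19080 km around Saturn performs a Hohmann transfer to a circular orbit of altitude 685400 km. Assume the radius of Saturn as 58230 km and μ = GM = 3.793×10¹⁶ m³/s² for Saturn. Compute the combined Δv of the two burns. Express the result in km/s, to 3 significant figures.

Δv_total ≈ 11.7 km/s

r₁ = 58230 + 19080 = 77310 km = 7.7310×10⁷ m.
r₂ = 58230 + 685400 = 743630 km = 7.4363×10⁸ m.
Transfer ellipse a_t = (r₁ + r₂)/2 = 4.105×10⁸ m.
At r₁: circular v_c1 = √(μ/r₁) = 22150 m/s; transfer-perikrone v_p = √[μ(2/r₁ − 1/a_t)] = 29810 m/s.
Δv₁ = v_p − v_c1 = 7663 m/s.
At r₂: circular v_c2 = √(μ/r₂) = 7142 m/s; transfer-apokrone v_a = √[μ(2/r₂ − 1/a_t)] = 3099 m/s.
Δv₂ = v_c2 − v_a = 4042 m/s.
Total Δv = Δv₁ + Δv₂ = 11710 m/s = 11.71 km/s.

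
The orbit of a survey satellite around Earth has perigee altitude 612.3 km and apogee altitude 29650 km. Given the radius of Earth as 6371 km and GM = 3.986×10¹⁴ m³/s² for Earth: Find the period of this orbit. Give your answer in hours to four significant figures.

T ≈ 8.716 hours

r_p = 6371 + 612.3 = 6983.3 km = 6.9833×10⁶ m.
r_a = 6371 + 29650 = 36021 km = 3.6021×10⁷ m.
Semi-major axis a = (r_p + r_a)/2 = (6983.3 + 36021)/2 = 21502 km = 2.150×10⁷ m.
By Kepler's third law T = 2π√(a³/μ) = 2π × 4.994×10³ = 3.138×10⁴ s.
= 8.716 hours.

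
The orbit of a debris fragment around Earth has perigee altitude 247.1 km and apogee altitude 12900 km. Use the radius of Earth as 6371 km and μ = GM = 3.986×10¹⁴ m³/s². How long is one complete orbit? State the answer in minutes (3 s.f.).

T ≈ 244 minutes

r_p = 6371 + 247.1 = 6618.1 km = 6.6181×10⁶ m.
r_a = 6371 + 12900 = 19271 km = 1.9271×10⁷ m.
Semi-major axis a = (r_p + r_a)/2 = (6618.1 + 19271)/2 = 12945 km = 1.294×10⁷ m.
By Kepler's third law T = 2π√(a³/μ) = 2π × 2.333×10³ = 1.466×10⁴ s.
= 244.3 minutes.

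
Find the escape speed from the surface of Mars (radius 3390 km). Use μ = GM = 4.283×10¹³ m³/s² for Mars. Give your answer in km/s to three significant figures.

v_esc ≈ 5.03 km/s

r = R = 3.390×10⁶ m.
Escape speed v_esc = √(2μ/r) = √(2 × 4.283×10¹³ / 3.390×10⁶) = √(2.527×10⁷) = 5027 m/s.
= 5.027 km/s.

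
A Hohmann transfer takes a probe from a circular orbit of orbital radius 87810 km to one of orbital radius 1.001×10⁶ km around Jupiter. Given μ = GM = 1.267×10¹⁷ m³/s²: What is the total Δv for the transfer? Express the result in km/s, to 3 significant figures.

Δv_total ≈ 20.3 km/s

r₁ = 87810 km = 8.781×10⁷ m.
r₂ = 1.001×10⁶ km = 1.001×10⁹ m.
Transfer ellipse a_t = (r₁ + r₂)/2 = 5.444×10⁸ m.
At r₁: circular v_c1 = √(μ/r₁) = 37990 m/s; transfer-perijove v_p = √[μ(2/r₁ − 1/a_t)] = 51510 m/s.
Δv₁ = v_p − v_c1 = 13520 m/s.
At r₂: circular v_c2 = √(μ/r₂) = 11250 m/s; transfer-apojove v_a = √[μ(2/r₂ − 1/a_t)] = 4518 m/s.
Δv₂ = v_c2 − v_a = 6732 m/s.
Total Δv = Δv₁ + Δv₂ = 20250 m/s = 20.25 km/s.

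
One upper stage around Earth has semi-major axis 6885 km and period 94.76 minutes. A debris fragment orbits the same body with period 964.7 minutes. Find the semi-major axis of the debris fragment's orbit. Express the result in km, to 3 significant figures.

a₂ ≈ 32300 km

Kepler's third law: a³ ∝ T², so a₂ = a₁ (T₂/T₁)^(2/3).
T₂/T₁ = 10.18, (T₂/T₁)^(2/3) = 4.697.
a₂ = 6885 × 4.697 = 32340 km.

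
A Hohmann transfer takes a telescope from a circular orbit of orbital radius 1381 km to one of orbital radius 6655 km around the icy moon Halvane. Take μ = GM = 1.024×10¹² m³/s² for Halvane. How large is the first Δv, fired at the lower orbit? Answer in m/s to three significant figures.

Δv ≈ 247 m/s

r₁ = 1381 km = 1.381×10⁶ m.
r₂ = 6655 km = 6.655×10⁶ m.
Transfer ellipse a_t = (r₁ + r₂)/2 = 4.018×10⁶ m.
At r₁: circular v_c1 = √(μ/r₁) = 861.1 m/s; transfer-periapsis v_p = √[μ(2/r₁ − 1/a_t)] = 1108 m/s.
Δv₁ = v_p − v_c1 = 247.1 m/s.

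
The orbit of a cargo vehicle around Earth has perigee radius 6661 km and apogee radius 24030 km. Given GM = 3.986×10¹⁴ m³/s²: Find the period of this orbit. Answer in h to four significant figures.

T ≈ 5.255 h

Semi-major axis a = (r_p + r_a)/2 = (6661.0 + 24030)/2 = 15346 km = 1.535×10⁷ m.
By Kepler's third law T = 2π√(a³/μ) = 2π × 3.011×10³ = 1.892×10⁴ s.
= 5.255 h.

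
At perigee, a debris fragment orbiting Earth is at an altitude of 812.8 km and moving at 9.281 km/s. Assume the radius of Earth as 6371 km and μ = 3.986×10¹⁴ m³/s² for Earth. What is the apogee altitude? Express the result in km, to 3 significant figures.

apogee altitude ≈ 18500 km

r_p = 6371 + 812.8 = 7183.8 km = 7.184×10⁶ m.
Specific energy ε = v²/2 − μ/r = -1.242×10⁷ J/kg, so a = −μ/(2ε) = 1.605×10⁷ m.
The apsides satisfy r_p + r_a = 2a, so the apogee radius is 2a − r_p = 2.492×10⁷ m = 24916 km.
Apogee altitude = 24916 − 6371 = 18545 km.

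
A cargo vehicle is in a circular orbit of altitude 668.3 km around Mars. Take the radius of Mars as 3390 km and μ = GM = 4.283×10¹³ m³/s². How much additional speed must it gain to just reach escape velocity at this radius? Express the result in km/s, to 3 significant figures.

r = 3390 + 668.3 = 4058.3 km = 4.0583×10⁶ m.
Circular speed v_c = √(μ/r) = 3249 m/s.
Escape speed v_esc = √(2μ/r) = √2 × v_c = 4594 m/s.
Δv = v_esc − v_c = 1346 m/s = 1.346 km/s.

Δv ≈ 1.35 km/s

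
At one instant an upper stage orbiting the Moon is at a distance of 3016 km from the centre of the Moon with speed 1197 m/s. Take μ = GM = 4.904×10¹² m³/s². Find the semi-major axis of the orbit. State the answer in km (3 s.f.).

r = 3.016×10⁶ m.
Vis-viva rearranged: 1/a = 2/r − v²/μ = 6.631×10⁻⁷ − 2.922×10⁻⁷ = 3.710×10⁻⁷ m⁻¹.
a = 2.696×10⁶ m = 2695.7 km.

a ≈ 2700 km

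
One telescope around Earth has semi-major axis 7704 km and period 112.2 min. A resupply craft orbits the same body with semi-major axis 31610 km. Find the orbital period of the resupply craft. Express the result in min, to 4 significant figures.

Kepler's third law: T² ∝ a³, so T₂ = T₁ (a₂/a₁)^(3/2).
a₂/a₁ = 4.103, (a₂/a₁)^(3/2) = 8.311.
T₂ = 112.2 × 8.311 = 932.5 min.

T₂ ≈ 932.5 min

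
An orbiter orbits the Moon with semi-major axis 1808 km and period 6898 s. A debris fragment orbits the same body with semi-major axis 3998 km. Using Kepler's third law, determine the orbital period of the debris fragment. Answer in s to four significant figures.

T₂ ≈ 22680 s

Kepler's third law: T² ∝ a³, so T₂ = T₁ (a₂/a₁)^(3/2).
a₂/a₁ = 2.211, (a₂/a₁)^(3/2) = 3.288.
T₂ = 6898 × 3.288 = 22680 s.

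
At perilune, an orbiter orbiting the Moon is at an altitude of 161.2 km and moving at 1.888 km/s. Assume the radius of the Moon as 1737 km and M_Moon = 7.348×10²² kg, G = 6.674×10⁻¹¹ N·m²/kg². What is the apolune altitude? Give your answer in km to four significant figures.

μ = GM = 6.674×10⁻¹¹ × 7.348×10²² = 4.904×10¹² m³/s².
r_p = 1737 + 161.2 = 1898.2 km = 1.898×10⁶ m.
Specific energy ε = v²/2 − μ/r = -8.013×10⁵ J/kg, so a = −μ/(2ε) = 3.060×10⁶ m.
The apsides satisfy r_p + r_a = 2a, so the apolune radius is 2a − r_p = 4.222×10⁶ m = 4222.3 km.
Apolune altitude = 4222.3 − 1737 = 2485.3 km.

apolune altitude ≈ 2485 km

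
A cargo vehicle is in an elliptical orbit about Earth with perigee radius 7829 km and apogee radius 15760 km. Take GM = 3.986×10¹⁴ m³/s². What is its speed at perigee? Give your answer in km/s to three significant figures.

Semi-major axis a = (r_p + r_a)/2 = 11794 km = 1.179×10⁷ m.
Vis-viva: v² = μ(2/r − 1/a) = 3.986×10¹⁴ × (2.555×10⁻⁷ − 8.479×10⁻⁸) = 6.803×10⁷ m²/s².
v = 8248 m/s = 8.248 km/s.

v ≈ 8.25 km/s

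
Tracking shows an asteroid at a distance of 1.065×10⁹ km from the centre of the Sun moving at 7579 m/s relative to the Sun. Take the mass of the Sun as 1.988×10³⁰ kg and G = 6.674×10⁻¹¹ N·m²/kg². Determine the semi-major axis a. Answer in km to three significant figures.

μ = GM = 6.674×10⁻¹¹ × 1.988×10³⁰ = 1.327×10²⁰ m³/s².
r = 1.065×10¹² m.
Specific orbital energy ε = v²/2 − μ/r = (7579)²/2 − 1.327×10²⁰/1.065×10¹² = -9.586×10⁷ J/kg.
Since ε = −μ/(2a), a = −μ/(2ε) = 6.920×10¹¹ m = 6.9204×10⁸ km.

a ≈ 6.92×10⁸ km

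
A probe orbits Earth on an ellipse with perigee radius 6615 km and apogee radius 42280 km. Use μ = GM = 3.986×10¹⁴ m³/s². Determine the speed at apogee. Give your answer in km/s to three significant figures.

Semi-major axis a = (r_p + r_a)/2 = 24448 km = 2.445×10⁷ m.
Vis-viva: v² = μ(2/r − 1/a) = 3.986×10¹⁴ × (4.730×10⁻⁸ − 4.090×10⁻⁸) = 2.551×10⁶ m²/s².
v = 1597 m/s = 1.597 km/s.

v ≈ 1.60 km/s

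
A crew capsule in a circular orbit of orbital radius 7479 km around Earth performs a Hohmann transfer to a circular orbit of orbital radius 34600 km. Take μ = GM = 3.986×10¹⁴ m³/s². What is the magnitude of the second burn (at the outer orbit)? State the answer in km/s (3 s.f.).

Δv ≈ 1.37 km/s

r₁ = 7479 km = 7.479×10⁶ m.
r₂ = 34600 km = 3.460×10⁷ m.
Transfer ellipse a_t = (r₁ + r₂)/2 = 2.104×10⁷ m.
At r₁: circular v_c1 = √(μ/r₁) = 7300 m/s; transfer-perigee v_p = √[μ(2/r₁ − 1/a_t)] = 9362 m/s.
At r₂: circular v_c2 = √(μ/r₂) = 3394 m/s; transfer-apogee v_a = √[μ(2/r₂ − 1/a_t)] = 2024 m/s.
Δv₂ = v_c2 − v_a = 1371 m/s.
= 1.371 km/s.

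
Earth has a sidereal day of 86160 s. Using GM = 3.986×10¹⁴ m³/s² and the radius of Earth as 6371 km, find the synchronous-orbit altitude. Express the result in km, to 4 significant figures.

A synchronous orbit has period T, so by Kepler's third law a = (μT²/4π²)^(1/3).
μT²/4π² = 3.986×10¹⁴ × (8.616×10⁴)² / 39.48 = 7.495×10²² m³.
a = 4.216×10⁷ m = 42163 km.
Altitude h = a − R = 42163 − 6371 = 35792 km.

h_sync ≈ 35790 km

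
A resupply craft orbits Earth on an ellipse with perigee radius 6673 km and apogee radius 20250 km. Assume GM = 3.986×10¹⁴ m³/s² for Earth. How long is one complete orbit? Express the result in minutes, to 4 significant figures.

Semi-major axis a = (r_p + r_a)/2 = (6673.0 + 20250)/2 = 13462 km = 1.346×10⁷ m.
By Kepler's third law T = 2π√(a³/μ) = 2π × 2.474×10³ = 1.554×10⁴ s.
= 259.1 minutes.

T ≈ 259.1 minutes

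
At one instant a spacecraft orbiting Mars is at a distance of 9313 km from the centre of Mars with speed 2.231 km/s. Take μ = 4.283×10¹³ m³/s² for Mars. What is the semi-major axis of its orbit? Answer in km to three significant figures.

a ≈ 10100 km

r = 9.313×10⁶ m.
Specific orbital energy ε = v²/2 − μ/r = (2231)²/2 − 4.283×10¹³/9.313×10⁶ = -2.110×10⁶ J/kg.
Since ε = −μ/(2a), a = −μ/(2ε) = 1.015×10⁷ m = 10148 km.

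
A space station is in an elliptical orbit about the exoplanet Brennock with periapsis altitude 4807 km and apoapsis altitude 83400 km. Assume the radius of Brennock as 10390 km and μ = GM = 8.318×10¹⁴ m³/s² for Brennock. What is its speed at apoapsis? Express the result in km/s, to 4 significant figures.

r_p = 10390 + 4807 = 15197 km = 1.5197×10⁷ m.
r_a = 10390 + 83400 = 93790 km = 9.3790×10⁷ m.
Semi-major axis a = (r_p + r_a)/2 = 54494 km = 5.449×10⁷ m.
Vis-viva: v² = μ(2/r − 1/a) = 8.318×10¹⁴ × (2.132×10⁻⁸ − 1.835×10⁻⁸) = 2.473×10⁶ m²/s².
v = 1573 m/s = 1.573 km/s.

v ≈ 1.573 km/s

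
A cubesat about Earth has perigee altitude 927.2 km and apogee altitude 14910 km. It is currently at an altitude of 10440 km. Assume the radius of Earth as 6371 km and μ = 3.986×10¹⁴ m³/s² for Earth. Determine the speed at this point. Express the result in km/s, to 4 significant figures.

r_p = 6371 + 927.2 = 7298.2 km = 7.2982×10⁶ m.
r_a = 6371 + 14910 = 21281 km = 2.1281×10⁷ m.
r = 6371 + 10440 = 16811 km = 1.681×10⁷ m.
Semi-major axis a = (r_p + r_a)/2 = 14290 km = 1.429×10⁷ m.
Vis-viva: v² = μ(2/r − 1/a) = 3.986×10¹⁴ × (1.190×10⁻⁷ − 6.998×10⁻⁸) = 1.953×10⁷ m²/s².
v = 4419 m/s = 4.419 km/s.

v ≈ 4.419 km/s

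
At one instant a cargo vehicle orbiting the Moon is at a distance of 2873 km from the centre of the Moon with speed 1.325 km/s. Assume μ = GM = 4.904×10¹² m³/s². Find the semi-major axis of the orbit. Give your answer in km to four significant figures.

r = 2.873×10⁶ m.
Specific orbital energy ε = v²/2 − μ/r = (1325)²/2 − 4.904×10¹²/2.873×10⁶ = -8.291×10⁵ J/kg.
Since ε = −μ/(2a), a = −μ/(2ε) = 2.957×10⁶ m = 2957.4 km.

a ≈ 2957 km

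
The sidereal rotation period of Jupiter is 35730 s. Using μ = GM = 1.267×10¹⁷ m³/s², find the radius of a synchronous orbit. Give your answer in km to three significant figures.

r_sync ≈ 1.60×10⁵ km

A synchronous orbit has period T, so by Kepler's third law a = (μT²/4π²)^(1/3).
μT²/4π² = 1.267×10¹⁷ × (3.573×10⁴)² / 39.48 = 4.097×10²⁴ m³.
a = 1.600×10⁸ m = 1.6002×10⁵ km.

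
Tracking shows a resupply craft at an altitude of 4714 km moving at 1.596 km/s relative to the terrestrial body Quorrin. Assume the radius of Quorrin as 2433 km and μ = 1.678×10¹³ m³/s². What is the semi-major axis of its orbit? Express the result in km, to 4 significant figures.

r = 2433 + 4714 = 7147.0 km = 7.147×10⁶ m.
Specific orbital energy ε = v²/2 − μ/r = (1596)²/2 − 1.678×10¹³/7.147×10⁶ = -1.074×10⁶ J/kg.
Since ε = −μ/(2a), a = −μ/(2ε) = 7.810×10⁶ m = 7810.2 km.

a ≈ 7810 km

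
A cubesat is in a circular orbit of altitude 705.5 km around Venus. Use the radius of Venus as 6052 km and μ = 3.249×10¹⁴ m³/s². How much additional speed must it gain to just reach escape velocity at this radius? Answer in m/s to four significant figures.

r = 6052 + 705.5 = 6757.5 km = 6.7575×10⁶ m.
Circular speed v_c = √(μ/r) = 6934 m/s.
Escape speed v_esc = √(2μ/r) = √2 × v_c = 9806 m/s.
Δv = v_esc − v_c = 2872 m/s.

Δv ≈ 2872 m/s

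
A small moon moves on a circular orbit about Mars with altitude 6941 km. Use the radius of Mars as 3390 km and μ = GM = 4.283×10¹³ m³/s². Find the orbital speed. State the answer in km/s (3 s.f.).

v ≈ 2.04 km/s

r = 3390 + 6941 = 10331 km = 1.0331×10⁷ m.
For a circular orbit v = √(μ/r) = √(4.283×10¹³ / 1.033×10⁷) = √(4.146×10⁶) = 2036 m/s.
That is 2.036 km/s.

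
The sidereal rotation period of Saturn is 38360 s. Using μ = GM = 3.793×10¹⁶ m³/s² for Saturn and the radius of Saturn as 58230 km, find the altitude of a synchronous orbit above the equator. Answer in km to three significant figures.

A synchronous orbit has period T, so by Kepler's third law a = (μT²/4π²)^(1/3).
μT²/4π² = 3.793×10¹⁶ × (3.836×10⁴)² / 39.48 = 1.414×10²⁴ m³.
a = 1.122×10⁸ m = 1.1223×10⁵ km.
Altitude h = a − R = 1.1223×10⁵ − 58230 = 54005 km.

h_sync ≈ 54000 km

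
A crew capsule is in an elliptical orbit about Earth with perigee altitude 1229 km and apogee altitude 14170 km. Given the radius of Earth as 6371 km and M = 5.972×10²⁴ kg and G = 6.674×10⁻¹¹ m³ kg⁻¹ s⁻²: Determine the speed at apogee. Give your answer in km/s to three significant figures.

v ≈ 3.24 km/s

μ = GM = 6.674×10⁻¹¹ × 5.972×10²⁴ = 3.986×10¹⁴ m³/s².
r_p = 6371 + 1229 = 7600.0 km = 7.6000×10⁶ m.
r_a = 6371 + 14170 = 20541 km = 2.0541×10⁷ m.
Semi-major axis a = (r_p + r_a)/2 = 14070 km = 1.407×10⁷ m.
Vis-viva: v² = μ(2/r − 1/a) = 3.986×10¹⁴ × (9.737×10⁻⁸ − 7.107×10⁻⁸) = 1.048×10⁷ m²/s².
v = 3237 m/s = 3.237 km/s.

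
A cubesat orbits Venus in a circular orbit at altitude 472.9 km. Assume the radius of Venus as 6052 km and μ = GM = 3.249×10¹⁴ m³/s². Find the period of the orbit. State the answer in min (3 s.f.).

T ≈ 96.8 min

r = 6052 + 472.9 = 6524.9 km = 6.5249×10⁶ m.
Kepler's third law: T = 2π√(r³/μ) = 2π√((6.525×10⁶)³ / 3.249×10¹⁴).
r³/μ = 8.550×10⁵ s², so T = 2π × 9.247×10² = 5.810×10³ s.
Converting: 5.810×10³ s ÷ 60.00 = 96.83 min.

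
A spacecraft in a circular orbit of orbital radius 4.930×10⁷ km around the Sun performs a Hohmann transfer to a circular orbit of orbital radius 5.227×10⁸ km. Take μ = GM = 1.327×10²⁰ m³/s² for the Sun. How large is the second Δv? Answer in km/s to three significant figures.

Δv ≈ 9.32 km/s

r₁ = 4.930×10⁷ km = 4.930×10¹⁰ m.
r₂ = 5.227×10⁸ km = 5.227×10¹¹ m.
Transfer ellipse a_t = (r₁ + r₂)/2 = 2.860×10¹¹ m.
At r₁: circular v_c1 = √(μ/r₁) = 51880 m/s; transfer-perihelion v_p = √[μ(2/r₁ − 1/a_t)] = 70140 m/s.
At r₂: circular v_c2 = √(μ/r₂) = 15930 m/s; transfer-aphelion v_a = √[μ(2/r₂ − 1/a_t)] = 6615 m/s.
Δv₂ = v_c2 − v_a = 9318 m/s.
= 9.318 km/s.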